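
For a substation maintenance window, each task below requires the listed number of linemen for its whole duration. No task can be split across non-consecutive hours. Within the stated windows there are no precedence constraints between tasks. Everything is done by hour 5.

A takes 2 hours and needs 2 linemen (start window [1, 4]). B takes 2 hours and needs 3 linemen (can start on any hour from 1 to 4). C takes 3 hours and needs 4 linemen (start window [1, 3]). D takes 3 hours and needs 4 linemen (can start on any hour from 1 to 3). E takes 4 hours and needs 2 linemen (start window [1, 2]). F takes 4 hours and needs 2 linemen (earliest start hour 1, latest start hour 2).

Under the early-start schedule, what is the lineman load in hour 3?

At early start, hour 3 has: C, D, E, F.
Demand: 4 + 4 + 2 + 2 = 12.

12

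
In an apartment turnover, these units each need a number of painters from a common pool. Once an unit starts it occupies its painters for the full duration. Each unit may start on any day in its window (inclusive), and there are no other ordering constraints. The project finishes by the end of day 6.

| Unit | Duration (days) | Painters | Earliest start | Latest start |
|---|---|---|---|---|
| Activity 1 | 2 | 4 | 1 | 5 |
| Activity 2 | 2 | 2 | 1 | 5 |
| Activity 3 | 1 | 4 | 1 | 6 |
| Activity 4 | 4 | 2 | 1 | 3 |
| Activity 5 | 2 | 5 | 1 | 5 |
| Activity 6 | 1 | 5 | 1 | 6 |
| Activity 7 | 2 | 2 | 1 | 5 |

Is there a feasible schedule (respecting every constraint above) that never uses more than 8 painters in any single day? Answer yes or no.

yes

Schedule Activity 1@1, Activity 2@1, Activity 3@3, Activity 4@1, Activity 5@4, Activity 6@6, Activity 7@5: d1:8  d2:8  d3:6  d4:7  d5:7  d6:7 — peak 8 ≤ 8.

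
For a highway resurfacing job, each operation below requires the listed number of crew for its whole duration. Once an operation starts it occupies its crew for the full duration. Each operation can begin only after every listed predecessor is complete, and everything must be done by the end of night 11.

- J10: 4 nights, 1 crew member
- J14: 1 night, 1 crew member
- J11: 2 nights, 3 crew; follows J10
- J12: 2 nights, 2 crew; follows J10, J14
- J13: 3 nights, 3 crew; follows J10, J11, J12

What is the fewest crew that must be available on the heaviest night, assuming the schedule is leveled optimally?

Early-start (J10@1, J14@1, J11@5, J12@5, J13@7) gives peak 5: n1:2  n2:1  n3:1  n4:1  n5:5  n6:5  n7:3  n8:3  n9:3  n10:0  n11:0.
Shift J12→7, J13→9.
Schedule J10@1, J14@1, J11@5, J12@7, J13@9: n1:2  n2:1  n3:1  n4:1  n5:3  n6:3  n7:2  n8:2  n9:3  n10:3  n11:3 — peak 3.
Total crew member-nights = 24 over 11 nights ⇒ peak ≥ ⌈24/11⌉ = 3, so 3 is optimal.

3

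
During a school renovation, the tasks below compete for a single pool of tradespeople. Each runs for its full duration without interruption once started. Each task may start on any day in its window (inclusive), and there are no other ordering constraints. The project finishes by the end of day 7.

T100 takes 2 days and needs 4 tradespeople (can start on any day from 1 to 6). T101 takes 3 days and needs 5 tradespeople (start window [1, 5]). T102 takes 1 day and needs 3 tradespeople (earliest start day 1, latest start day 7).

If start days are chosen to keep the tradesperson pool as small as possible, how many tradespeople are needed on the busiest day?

Early-start (T100@1, T101@1, T102@1) gives peak 12: d1:12  d2:9  d3:5  d4:0  d5:0  d6:0  d7:0.
Shift T101→3, T102→6.
Schedule T100@1, T101@3, T102@6: d1:4  d2:4  d3:5  d4:5  d5:5  d6:3  d7:0 — peak 5.

5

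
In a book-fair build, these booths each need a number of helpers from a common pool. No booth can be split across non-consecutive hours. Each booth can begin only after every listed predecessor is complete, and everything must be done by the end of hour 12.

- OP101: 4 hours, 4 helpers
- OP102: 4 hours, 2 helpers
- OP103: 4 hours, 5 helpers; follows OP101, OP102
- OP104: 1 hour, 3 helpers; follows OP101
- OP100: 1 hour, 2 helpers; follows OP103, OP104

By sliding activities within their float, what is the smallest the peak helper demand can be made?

6

Early-start (OP101@1, OP102@1, OP103@5, OP104@5, OP100@9) gives peak 8: h1:6  h2:6  h3:6  h4:6  h5:8  h6:5  h7:5  h8:5  h9:2  h10:0  h11:0  h12:0.
Shift OP104→9, OP100→10.
Schedule OP101@1, OP102@1, OP103@5, OP104@9, OP100@10: h1:6  h2:6  h3:6  h4:6  h5:5  h6:5  h7:5  h8:5  h9:3  h10:2  h11:0  h12:0 — peak 6.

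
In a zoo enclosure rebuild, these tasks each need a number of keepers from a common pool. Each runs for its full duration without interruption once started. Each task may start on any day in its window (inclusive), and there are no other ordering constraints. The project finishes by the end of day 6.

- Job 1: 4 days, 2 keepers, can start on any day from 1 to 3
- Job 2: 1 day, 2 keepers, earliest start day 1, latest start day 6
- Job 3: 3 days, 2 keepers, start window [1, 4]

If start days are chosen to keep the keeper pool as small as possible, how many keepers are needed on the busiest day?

4

Early-start (Job 1@1, Job 2@1, Job 3@1) gives peak 6: d1:6  d2:4  d3:4  d4:2  d5:0  d6:0.
Shift Job 3→2.
Schedule Job 1@1, Job 2@1, Job 3@2: d1:4  d2:4  d3:4  d4:4  d5:0  d6:0 — peak 4.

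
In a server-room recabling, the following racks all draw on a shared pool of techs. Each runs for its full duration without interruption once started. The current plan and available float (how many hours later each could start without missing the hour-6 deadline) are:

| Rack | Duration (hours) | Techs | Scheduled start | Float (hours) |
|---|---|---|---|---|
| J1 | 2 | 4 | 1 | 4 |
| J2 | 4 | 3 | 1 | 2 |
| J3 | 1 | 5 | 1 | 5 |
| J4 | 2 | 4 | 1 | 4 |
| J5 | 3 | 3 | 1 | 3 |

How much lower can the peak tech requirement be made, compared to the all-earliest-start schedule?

11

Early-start peak: h1:19  h2:14  h3:6  h4:3  h5:0  h6:0 ⇒ 19.
Leveled (J1@1, J2@1, J3@3, J4@5, J5@4): h1:7  h2:7  h3:8  h4:6  h5:7  h6:7 ⇒ 8.
Reduction 19 − 8 = 11.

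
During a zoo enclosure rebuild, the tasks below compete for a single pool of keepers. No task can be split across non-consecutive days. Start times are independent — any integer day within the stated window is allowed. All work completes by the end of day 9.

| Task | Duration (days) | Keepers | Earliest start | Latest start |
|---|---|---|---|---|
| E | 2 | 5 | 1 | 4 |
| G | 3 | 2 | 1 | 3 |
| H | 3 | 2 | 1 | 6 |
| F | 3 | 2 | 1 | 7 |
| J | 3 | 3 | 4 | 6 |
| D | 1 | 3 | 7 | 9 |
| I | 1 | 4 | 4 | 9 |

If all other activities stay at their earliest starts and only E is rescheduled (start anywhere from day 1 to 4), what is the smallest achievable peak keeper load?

11

E@1: d1:11  d2:11  d3:6  d4:7  d5:3  d6:3  d7:3  d8:0  d9:0 → peak 11
E@2: d1:6  d2:11  d3:11  d4:7  d5:3  d6:3  d7:3  d8:0  d9:0 → peak 11
E@3: d1:6  d2:6  d3:11  d4:12  d5:3  d6:3  d7:3  d8:0  d9:0 → peak 12
E@4: d1:6  d2:6  d3:6  d4:12  d5:8  d6:3  d7:3  d8:0  d9:0 → peak 12
Best is E@1, peak 11.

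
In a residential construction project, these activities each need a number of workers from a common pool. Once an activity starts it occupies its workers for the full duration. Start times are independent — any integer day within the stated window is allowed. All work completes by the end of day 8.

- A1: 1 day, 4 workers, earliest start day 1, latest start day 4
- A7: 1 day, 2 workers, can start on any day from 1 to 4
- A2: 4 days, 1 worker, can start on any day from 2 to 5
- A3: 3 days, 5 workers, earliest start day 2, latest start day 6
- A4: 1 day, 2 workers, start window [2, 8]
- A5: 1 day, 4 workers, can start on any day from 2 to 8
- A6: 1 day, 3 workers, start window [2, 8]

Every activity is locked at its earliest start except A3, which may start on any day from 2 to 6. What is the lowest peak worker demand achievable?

10

A3@2: d1:6  d2:15  d3:6  d4:6  d5:1  d6:0  d7:0  d8:0 → peak 15
A3@3: d1:6  d2:10  d3:6  d4:6  d5:6  d6:0  d7:0  d8:0 → peak 10
A3@4: d1:6  d2:10  d3:1  d4:6  d5:6  d6:5  d7:0  d8:0 → peak 10
A3@5: d1:6  d2:10  d3:1  d4:1  d5:6  d6:5  d7:5  d8:0 → peak 10
A3@6: d1:6  d2:10  d3:1  d4:1  d5:1  d6:5  d7:5  d8:5 → peak 10
Best is A3@3, peak 10.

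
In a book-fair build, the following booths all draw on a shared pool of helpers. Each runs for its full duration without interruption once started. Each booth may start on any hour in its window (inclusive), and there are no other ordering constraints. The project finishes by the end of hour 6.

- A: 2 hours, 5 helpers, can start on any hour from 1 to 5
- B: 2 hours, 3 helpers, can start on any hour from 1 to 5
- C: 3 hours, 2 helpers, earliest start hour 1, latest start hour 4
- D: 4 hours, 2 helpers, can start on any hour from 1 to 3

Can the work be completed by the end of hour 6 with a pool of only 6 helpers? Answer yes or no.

The minimum achievable peak is 7; 6 < 7, so no feasible schedule stays within the cap.

no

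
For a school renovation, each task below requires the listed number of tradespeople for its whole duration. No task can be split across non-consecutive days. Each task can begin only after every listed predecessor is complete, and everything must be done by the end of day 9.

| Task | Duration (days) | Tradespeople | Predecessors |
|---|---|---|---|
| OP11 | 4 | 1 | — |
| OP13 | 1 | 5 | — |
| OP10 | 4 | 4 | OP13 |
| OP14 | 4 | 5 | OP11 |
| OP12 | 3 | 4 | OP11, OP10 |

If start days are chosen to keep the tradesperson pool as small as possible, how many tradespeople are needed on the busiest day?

Schedule OP11@1, OP13@1, OP10@2, OP14@5, OP12@6: d1:6  d2:5  d3:5  d4:5  d5:9  d6:9  d7:9  d8:9  d9:0 — peak 9.
No arrangement of the 12 feasible schedules does better.

9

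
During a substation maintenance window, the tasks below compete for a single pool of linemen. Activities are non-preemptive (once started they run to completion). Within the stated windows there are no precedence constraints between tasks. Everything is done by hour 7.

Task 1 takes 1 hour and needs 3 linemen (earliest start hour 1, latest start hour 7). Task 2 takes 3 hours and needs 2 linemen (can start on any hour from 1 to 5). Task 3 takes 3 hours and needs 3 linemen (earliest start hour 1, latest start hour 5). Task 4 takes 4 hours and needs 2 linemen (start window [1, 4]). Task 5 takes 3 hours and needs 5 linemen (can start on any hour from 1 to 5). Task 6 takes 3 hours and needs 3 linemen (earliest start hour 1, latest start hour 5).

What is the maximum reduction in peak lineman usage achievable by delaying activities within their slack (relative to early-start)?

Early-start peak: h1:18  h2:15  h3:15  h4:2  h5:0  h6:0  h7:0 ⇒ 18.
Leveled (Task 1@1, Task 2@1, Task 3@1, Task 4@4, Task 5@5, Task 6@2): h1:8  h2:8  h3:8  h4:5  h5:7  h6:7  h7:7 ⇒ 8.
Reduction 18 − 8 = 10.

10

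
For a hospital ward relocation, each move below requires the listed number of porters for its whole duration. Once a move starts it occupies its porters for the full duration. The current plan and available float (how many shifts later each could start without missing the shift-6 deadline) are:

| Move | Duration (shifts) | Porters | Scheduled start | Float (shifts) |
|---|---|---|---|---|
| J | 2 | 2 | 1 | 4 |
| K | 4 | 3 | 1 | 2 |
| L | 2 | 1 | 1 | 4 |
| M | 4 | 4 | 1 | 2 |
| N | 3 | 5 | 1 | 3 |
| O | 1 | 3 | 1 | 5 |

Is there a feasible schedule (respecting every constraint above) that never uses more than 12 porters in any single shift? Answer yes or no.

yes

Schedule J@1, K@1, L@1, M@1, N@3, O@5: s1:10  s2:10  s3:12  s4:12  s5:8  s6:0 — peak 12 ≤ 12.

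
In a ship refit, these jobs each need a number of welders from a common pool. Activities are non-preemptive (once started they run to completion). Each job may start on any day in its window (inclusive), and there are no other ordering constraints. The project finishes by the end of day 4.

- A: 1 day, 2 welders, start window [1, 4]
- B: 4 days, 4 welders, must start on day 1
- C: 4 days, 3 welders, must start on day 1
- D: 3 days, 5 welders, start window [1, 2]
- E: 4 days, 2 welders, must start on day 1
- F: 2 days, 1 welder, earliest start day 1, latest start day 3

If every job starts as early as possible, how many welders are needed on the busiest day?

Early-start schedule: A@1, B@1, C@1, D@1, E@1, F@1.
Load per day: day 1: 17, day 2: 15, day 3: 14, day 4: 9.
Peak is 17.

17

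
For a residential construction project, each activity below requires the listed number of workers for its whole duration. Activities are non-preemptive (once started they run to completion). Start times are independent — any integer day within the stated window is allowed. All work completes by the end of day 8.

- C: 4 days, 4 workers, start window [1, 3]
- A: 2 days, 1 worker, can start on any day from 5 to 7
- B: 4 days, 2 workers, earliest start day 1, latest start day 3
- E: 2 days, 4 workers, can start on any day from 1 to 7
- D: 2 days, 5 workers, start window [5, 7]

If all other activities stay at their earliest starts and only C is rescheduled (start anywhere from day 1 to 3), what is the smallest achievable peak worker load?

10

C@1: d1:10  d2:10  d3:6  d4:6  d5:6  d6:6  d7:0  d8:0 → peak 10
C@2: d1:6  d2:10  d3:6  d4:6  d5:10  d6:6  d7:0  d8:0 → peak 10
C@3: d1:6  d2:6  d3:6  d4:6  d5:10  d6:10  d7:0  d8:0 → peak 10
Best is C@1, peak 10.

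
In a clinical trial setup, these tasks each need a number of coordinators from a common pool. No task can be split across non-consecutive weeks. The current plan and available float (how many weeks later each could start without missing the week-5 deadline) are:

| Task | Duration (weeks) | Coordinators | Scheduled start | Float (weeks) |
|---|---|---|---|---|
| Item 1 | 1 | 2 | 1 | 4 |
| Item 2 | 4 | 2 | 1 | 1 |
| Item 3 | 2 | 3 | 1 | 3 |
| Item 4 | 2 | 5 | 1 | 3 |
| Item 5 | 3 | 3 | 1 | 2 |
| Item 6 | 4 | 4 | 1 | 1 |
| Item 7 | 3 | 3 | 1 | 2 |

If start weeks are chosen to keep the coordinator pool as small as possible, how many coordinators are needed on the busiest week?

14

Early-start (Item 1@1, Item 2@1, Item 3@1, Item 4@1, Item 5@1, Item 6@1, Item 7@1) gives peak 22: w1:22  w2:20  w3:12  w4:6  w5:0.
Shift Item 5→3, Item 6→2, Item 7→3.
Schedule Item 1@1, Item 2@1, Item 3@1, Item 4@1, Item 5@3, Item 6@2, Item 7@3: w1:12  w2:14  w3:12  w4:12  w5:10 — peak 14.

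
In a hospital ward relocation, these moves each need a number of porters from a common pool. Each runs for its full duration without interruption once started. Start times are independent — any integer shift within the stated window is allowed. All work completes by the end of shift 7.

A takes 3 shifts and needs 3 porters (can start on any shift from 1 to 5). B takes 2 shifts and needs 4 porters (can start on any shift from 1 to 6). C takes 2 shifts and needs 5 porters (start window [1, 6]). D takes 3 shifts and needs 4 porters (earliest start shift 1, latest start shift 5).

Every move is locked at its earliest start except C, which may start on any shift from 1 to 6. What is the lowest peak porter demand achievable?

11

C@1: s1:16  s2:16  s3:7  s4:0  s5:0  s6:0  s7:0 → peak 16
C@2: s1:11  s2:16  s3:12  s4:0  s5:0  s6:0  s7:0 → peak 16
C@3: s1:11  s2:11  s3:12  s4:5  s5:0  s6:0  s7:0 → peak 12
C@4: s1:11  s2:11  s3:7  s4:5  s5:5  s6:0  s7:0 → peak 11
C@5: s1:11  s2:11  s3:7  s4:0  s5:5  s6:5  s7:0 → peak 11
C@6: s1:11  s2:11  s3:7  s4:0  s5:0  s6:5  s7:5 → peak 11
Best is C@4, peak 11.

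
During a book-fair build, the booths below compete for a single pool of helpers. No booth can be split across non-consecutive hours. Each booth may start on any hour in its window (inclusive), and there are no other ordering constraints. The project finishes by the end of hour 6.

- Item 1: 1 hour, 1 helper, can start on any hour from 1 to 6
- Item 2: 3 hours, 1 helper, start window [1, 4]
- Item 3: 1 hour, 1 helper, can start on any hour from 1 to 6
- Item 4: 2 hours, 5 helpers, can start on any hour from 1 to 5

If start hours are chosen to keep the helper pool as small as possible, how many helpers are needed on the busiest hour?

5

Early-start (Item 1@1, Item 2@1, Item 3@1, Item 4@1) gives peak 8: h1:8  h2:6  h3:1  h4:0  h5:0  h6:0.
Shift Item 4→4.
Schedule Item 1@1, Item 2@1, Item 3@1, Item 4@4: h1:3  h2:1  h3:1  h4:5  h5:5  h6:0 — peak 5.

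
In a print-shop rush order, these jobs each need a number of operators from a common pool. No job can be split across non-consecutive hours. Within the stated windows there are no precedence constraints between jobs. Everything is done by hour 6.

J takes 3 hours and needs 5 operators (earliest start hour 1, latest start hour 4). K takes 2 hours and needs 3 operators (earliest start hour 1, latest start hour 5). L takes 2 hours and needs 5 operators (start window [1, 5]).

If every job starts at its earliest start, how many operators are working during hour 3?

5

At early start, hour 3 has: J.
Demand: 5 = 5.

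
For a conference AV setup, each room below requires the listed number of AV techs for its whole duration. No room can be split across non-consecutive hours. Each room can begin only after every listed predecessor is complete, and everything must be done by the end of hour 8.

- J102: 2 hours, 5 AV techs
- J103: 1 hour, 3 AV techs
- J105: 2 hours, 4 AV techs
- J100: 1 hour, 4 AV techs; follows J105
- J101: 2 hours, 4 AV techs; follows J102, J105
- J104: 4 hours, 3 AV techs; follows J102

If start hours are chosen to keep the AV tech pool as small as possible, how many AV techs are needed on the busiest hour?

7

Early-start (J102@1, J103@1, J105@1, J100@3, J101@3, J104@3) gives peak 12: h1:12  h2:9  h3:11  h4:7  h5:3  h6:3  h7:0  h8:0.
Shift J103→3, J105→3, J100→5, J101→6, J104→4.
Schedule J102@1, J103@3, J105@3, J100@5, J101@6, J104@4: h1:5  h2:5  h3:7  h4:7  h5:7  h6:7  h7:7  h8:0 — peak 7.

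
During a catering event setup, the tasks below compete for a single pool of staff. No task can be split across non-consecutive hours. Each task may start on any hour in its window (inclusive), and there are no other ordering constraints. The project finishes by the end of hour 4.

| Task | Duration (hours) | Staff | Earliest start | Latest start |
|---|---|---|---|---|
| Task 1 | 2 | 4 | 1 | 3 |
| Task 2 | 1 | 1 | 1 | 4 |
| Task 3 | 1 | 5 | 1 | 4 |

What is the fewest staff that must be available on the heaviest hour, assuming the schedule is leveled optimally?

Early-start (Task 1@1, Task 2@1, Task 3@1) gives peak 10: h1:10  h2:4  h3:0  h4:0.
Shift Task 3→3.
Schedule Task 1@1, Task 2@1, Task 3@3: h1:5  h2:4  h3:5  h4:0 — peak 5.

5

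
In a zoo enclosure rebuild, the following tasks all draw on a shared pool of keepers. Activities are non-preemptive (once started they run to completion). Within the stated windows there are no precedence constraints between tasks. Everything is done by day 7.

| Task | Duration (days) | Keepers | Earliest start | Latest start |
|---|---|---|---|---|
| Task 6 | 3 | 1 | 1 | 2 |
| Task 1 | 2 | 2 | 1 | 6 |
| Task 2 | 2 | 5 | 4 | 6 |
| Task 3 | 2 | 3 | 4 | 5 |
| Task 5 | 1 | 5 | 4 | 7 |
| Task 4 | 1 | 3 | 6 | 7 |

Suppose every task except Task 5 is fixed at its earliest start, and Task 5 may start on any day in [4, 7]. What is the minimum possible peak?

Task 5@4: d1:3  d2:3  d3:1  d4:13  d5:8  d6:3  d7:0 → peak 13
Task 5@5: d1:3  d2:3  d3:1  d4:8  d5:13  d6:3  d7:0 → peak 13
Task 5@6: d1:3  d2:3  d3:1  d4:8  d5:8  d6:8  d7:0 → peak 8
Task 5@7: d1:3  d2:3  d3:1  d4:8  d5:8  d6:3  d7:5 → peak 8
Best is Task 5@6, peak 8.

8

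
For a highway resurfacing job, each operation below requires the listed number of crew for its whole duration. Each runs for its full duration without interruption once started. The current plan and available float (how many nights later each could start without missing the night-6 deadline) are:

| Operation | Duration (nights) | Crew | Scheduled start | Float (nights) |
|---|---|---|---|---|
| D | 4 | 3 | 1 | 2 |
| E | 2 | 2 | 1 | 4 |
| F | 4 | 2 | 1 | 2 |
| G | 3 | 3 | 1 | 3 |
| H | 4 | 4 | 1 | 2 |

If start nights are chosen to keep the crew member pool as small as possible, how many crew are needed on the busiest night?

Early-start (D@1, E@1, F@1, G@1, H@1) gives peak 14: n1:14  n2:14  n3:12  n4:9  n5:0  n6:0.
Shift H→3.
Schedule D@1, E@1, F@1, G@1, H@3: n1:10  n2:10  n3:12  n4:9  n5:4  n6:4 — peak 12.

12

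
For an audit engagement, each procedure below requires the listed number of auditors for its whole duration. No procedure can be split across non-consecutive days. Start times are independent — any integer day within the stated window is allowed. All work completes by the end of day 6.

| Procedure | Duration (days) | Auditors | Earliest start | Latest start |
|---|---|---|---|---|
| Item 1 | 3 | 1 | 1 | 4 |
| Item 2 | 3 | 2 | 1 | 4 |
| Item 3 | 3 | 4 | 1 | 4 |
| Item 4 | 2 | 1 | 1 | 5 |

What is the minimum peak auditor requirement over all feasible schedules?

Early-start (Item 1@1, Item 2@1, Item 3@1, Item 4@1) gives peak 8: d1:8  d2:8  d3:7  d4:0  d5:0  d6:0.
Shift Item 3→4.
Schedule Item 1@1, Item 2@1, Item 3@4, Item 4@1: d1:4  d2:4  d3:3  d4:4  d5:4  d6:4 — peak 4.
Total auditor-days = 23 over 6 days ⇒ peak ≥ ⌈23/6⌉ = 4, so 4 is optimal.

4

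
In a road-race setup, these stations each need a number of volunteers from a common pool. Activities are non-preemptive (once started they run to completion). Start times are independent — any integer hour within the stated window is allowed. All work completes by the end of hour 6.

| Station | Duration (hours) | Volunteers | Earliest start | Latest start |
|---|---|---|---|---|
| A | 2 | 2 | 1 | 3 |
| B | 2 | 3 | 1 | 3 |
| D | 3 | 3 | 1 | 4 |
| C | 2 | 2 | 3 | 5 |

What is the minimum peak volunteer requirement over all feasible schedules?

5

Early-start (A@1, B@1, D@1, C@3) gives peak 8: h1:8  h2:8  h3:5  h4:2  h5:0  h6:0.
Shift D→3.
Schedule A@1, B@1, D@3, C@3: h1:5  h2:5  h3:5  h4:5  h5:3  h6:0 — peak 5.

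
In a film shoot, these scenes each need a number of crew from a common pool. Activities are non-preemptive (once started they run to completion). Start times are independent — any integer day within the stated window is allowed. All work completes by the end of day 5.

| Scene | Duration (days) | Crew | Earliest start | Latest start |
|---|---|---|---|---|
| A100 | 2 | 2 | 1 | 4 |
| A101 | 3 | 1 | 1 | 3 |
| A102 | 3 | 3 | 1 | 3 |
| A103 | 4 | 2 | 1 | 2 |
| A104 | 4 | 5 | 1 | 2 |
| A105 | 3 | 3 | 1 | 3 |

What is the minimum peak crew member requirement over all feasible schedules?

14

Early-start (A100@1, A101@1, A102@1, A103@1, A104@1, A105@1) gives peak 16: d1:16  d2:16  d3:14  d4:7  d5:0.
Shift A105→3.
Schedule A100@1, A101@1, A102@1, A103@1, A104@1, A105@3: d1:13  d2:13  d3:14  d4:10  d5:3 — peak 14.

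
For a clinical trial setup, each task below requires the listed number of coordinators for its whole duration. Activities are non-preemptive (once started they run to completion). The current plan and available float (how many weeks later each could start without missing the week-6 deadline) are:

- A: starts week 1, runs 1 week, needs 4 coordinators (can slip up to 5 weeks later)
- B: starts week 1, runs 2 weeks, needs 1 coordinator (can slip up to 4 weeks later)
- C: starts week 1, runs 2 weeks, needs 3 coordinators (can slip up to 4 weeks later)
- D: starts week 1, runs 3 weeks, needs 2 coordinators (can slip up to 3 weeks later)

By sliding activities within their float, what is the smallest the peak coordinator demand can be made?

4

Early-start (A@1, B@1, C@1, D@1) gives peak 10: w1:10  w2:6  w3:2  w4:0  w5:0  w6:0.
Shift B→2, C→2, D→4.
Schedule A@1, B@2, C@2, D@4: w1:4  w2:4  w3:4  w4:2  w5:2  w6:2 — peak 4.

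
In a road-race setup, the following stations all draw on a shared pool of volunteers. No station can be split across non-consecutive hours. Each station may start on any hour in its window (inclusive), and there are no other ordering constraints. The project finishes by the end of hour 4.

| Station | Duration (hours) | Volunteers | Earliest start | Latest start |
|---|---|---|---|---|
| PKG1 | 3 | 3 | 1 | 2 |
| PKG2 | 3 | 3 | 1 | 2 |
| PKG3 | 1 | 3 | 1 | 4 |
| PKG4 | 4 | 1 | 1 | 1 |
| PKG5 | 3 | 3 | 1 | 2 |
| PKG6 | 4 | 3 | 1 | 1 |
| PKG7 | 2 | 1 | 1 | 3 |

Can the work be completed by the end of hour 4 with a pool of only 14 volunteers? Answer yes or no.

Schedule PKG1@1, PKG2@1, PKG3@1, PKG4@1, PKG5@2, PKG6@1, PKG7@1: h1:14  h2:14  h3:13  h4:7 — peak 14 ≤ 14.

yes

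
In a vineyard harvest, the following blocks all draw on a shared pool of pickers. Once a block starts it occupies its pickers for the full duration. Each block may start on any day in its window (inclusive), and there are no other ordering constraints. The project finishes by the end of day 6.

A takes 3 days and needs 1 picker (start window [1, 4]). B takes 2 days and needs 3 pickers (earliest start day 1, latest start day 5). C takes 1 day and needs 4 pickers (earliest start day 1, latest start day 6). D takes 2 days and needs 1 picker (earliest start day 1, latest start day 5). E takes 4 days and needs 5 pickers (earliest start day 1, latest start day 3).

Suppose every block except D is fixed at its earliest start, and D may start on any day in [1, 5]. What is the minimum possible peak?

13

D@1: d1:14  d2:10  d3:6  d4:5  d5:0  d6:0 → peak 14
D@2: d1:13  d2:10  d3:7  d4:5  d5:0  d6:0 → peak 13
D@3: d1:13  d2:9  d3:7  d4:6  d5:0  d6:0 → peak 13
D@4: d1:13  d2:9  d3:6  d4:6  d5:1  d6:0 → peak 13
D@5: d1:13  d2:9  d3:6  d4:5  d5:1  d6:1 → peak 13
Best is D@2, peak 13.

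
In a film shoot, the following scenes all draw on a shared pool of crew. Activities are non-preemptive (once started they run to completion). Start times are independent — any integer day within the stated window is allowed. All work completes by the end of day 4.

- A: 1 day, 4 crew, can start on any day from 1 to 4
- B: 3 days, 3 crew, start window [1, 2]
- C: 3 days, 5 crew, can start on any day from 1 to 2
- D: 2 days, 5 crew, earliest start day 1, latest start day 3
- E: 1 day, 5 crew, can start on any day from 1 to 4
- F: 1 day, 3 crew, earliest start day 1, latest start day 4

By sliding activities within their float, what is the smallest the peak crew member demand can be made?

Early-start (A@1, B@1, C@1, D@1, E@1, F@1) gives peak 25: d1:25  d2:13  d3:8  d4:0.
Shift D→2, E→4, F→4.
Schedule A@1, B@1, C@1, D@2, E@4, F@4: d1:12  d2:13  d3:13  d4:8 — peak 13.

13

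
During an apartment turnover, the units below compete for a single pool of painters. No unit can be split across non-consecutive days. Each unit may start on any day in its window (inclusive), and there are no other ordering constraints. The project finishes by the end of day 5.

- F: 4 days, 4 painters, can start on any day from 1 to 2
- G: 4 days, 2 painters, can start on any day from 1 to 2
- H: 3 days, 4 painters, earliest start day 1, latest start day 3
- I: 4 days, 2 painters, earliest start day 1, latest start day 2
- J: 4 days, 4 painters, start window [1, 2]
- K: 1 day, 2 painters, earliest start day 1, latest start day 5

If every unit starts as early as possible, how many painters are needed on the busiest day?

18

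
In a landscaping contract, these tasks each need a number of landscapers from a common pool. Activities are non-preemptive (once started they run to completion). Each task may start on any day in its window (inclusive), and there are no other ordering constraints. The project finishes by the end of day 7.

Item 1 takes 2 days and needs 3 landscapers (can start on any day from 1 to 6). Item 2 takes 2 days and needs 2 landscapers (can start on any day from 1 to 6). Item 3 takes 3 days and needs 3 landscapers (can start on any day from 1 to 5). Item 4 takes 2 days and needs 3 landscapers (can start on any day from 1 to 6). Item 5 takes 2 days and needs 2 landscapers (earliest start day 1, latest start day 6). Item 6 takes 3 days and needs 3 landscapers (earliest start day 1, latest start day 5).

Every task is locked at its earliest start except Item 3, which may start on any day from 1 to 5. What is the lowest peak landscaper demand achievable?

Item 3@1: d1:16  d2:16  d3:6  d4:0  d5:0  d6:0  d7:0 → peak 16
Item 3@2: d1:13  d2:16  d3:6  d4:3  d5:0  d6:0  d7:0 → peak 16
Item 3@3: d1:13  d2:13  d3:6  d4:3  d5:3  d6:0  d7:0 → peak 13
Item 3@4: d1:13  d2:13  d3:3  d4:3  d5:3  d6:3  d7:0 → peak 13
Item 3@5: d1:13  d2:13  d3:3  d4:0  d5:3  d6:3  d7:3 → peak 13
Best is Item 3@3, peak 13.

13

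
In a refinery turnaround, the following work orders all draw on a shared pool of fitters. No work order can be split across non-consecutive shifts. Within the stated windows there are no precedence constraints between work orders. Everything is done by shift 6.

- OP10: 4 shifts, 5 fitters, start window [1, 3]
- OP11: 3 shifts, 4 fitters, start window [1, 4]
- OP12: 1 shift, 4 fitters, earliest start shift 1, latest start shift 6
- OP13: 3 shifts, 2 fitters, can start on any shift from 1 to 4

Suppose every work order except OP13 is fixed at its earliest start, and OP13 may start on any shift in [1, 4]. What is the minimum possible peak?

13

OP13@1: s1:15  s2:11  s3:11  s4:5  s5:0  s6:0 → peak 15
OP13@2: s1:13  s2:11  s3:11  s4:7  s5:0  s6:0 → peak 13
OP13@3: s1:13  s2:9  s3:11  s4:7  s5:2  s6:0 → peak 13
OP13@4: s1:13  s2:9  s3:9  s4:7  s5:2  s6:2 → peak 13
Best is OP13@2, peak 13.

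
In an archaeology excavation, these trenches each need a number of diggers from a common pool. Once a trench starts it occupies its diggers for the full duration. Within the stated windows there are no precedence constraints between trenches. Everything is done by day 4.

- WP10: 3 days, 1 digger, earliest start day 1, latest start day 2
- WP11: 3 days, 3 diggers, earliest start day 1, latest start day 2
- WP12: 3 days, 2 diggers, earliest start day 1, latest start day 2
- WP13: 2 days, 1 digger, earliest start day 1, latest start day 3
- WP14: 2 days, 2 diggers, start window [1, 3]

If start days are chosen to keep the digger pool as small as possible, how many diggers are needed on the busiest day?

Early-start (WP10@1, WP11@1, WP12@1, WP13@1, WP14@1) gives peak 9: d1:9  d2:9  d3:6  d4:0.
Shift WP14→3.
Schedule WP10@1, WP11@1, WP12@1, WP13@1, WP14@3: d1:7  d2:7  d3:8  d4:2 — peak 8.

8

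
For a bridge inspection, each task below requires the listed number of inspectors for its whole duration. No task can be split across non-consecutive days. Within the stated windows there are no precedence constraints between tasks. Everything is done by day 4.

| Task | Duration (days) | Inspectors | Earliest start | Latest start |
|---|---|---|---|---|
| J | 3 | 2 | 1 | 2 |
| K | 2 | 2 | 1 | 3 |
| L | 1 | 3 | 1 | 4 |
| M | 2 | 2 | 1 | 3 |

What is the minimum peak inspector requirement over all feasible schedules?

5

Early-start (J@1, K@1, L@1, M@1) gives peak 9: d1:9  d2:6  d3:2  d4:0.
Shift L→4, M→3.
Schedule J@1, K@1, L@4, M@3: d1:4  d2:4  d3:4  d4:5 — peak 5.
Total inspector-days = 17 over 4 days ⇒ peak ≥ ⌈17/4⌉ = 5, so 5 is optimal.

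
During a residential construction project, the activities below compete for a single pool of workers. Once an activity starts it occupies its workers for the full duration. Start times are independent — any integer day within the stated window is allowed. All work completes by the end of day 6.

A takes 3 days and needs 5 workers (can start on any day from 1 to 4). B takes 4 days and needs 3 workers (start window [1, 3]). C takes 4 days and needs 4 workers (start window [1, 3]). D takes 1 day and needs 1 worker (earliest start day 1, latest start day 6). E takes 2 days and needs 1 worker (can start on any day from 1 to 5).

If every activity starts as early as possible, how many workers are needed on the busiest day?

Early-start schedule: A@1, B@1, C@1, D@1, E@1.
Load per day: day 1: 14, day 2: 13, day 3: 12, day 4: 7, day 5: 0, day 6: 0.
Peak is 14.

14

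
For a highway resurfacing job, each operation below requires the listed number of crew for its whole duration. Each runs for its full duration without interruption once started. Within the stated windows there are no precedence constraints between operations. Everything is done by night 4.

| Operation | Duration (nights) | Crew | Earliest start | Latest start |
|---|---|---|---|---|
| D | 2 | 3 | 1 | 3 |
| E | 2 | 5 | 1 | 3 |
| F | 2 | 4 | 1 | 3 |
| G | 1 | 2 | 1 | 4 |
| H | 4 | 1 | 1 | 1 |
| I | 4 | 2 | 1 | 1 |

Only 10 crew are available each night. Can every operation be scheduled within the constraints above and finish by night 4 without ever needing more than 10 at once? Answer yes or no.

Schedule D@1, E@3, F@1, G@3, H@1, I@1: n1:10  n2:10  n3:10  n4:8 — peak 10 ≤ 10.

yes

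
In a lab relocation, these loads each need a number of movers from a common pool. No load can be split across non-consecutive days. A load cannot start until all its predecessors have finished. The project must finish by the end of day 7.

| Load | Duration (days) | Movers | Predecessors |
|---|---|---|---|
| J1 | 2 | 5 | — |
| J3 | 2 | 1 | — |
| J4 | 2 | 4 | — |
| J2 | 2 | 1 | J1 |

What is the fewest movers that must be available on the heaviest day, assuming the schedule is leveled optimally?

Early-start (J1@1, J3@1, J4@1, J2@3) gives peak 10: d1:10  d2:10  d3:1  d4:1  d5:0  d6:0  d7:0.
Shift J3→3, J4→3, J2→5.
Schedule J1@1, J3@3, J4@3, J2@5: d1:5  d2:5  d3:5  d4:5  d5:1  d6:1  d7:0 — peak 5.

5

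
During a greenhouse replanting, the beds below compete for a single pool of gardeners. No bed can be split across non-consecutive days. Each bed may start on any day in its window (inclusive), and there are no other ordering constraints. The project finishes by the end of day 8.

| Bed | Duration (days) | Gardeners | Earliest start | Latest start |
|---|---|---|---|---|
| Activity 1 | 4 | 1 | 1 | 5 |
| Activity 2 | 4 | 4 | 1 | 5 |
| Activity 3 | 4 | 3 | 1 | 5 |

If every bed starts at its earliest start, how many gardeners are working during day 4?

8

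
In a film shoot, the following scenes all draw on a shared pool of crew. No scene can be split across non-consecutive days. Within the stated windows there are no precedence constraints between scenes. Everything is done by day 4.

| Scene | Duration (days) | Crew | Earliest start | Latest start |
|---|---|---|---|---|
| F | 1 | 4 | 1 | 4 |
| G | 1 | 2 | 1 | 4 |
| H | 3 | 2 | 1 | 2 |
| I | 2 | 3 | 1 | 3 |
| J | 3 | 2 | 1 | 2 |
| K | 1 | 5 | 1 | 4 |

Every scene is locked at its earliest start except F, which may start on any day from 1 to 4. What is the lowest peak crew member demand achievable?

F@1: d1:18  d2:7  d3:4  d4:0 → peak 18
F@2: d1:14  d2:11  d3:4  d4:0 → peak 14
F@3: d1:14  d2:7  d3:8  d4:0 → peak 14
F@4: d1:14  d2:7  d3:4  d4:4 → peak 14
Best is F@2, peak 14.

14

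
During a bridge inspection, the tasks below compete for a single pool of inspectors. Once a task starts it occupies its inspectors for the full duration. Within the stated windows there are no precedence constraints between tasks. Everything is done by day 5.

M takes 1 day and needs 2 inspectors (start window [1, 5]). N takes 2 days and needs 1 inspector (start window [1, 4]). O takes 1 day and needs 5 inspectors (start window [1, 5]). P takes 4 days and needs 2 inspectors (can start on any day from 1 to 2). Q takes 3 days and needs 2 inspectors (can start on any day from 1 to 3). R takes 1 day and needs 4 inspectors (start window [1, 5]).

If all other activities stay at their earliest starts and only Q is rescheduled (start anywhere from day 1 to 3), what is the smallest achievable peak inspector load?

Q@1: d1:16  d2:5  d3:4  d4:2  d5:0 → peak 16
Q@2: d1:14  d2:5  d3:4  d4:4  d5:0 → peak 14
Q@3: d1:14  d2:3  d3:4  d4:4  d5:2 → peak 14
Best is Q@2, peak 14.

14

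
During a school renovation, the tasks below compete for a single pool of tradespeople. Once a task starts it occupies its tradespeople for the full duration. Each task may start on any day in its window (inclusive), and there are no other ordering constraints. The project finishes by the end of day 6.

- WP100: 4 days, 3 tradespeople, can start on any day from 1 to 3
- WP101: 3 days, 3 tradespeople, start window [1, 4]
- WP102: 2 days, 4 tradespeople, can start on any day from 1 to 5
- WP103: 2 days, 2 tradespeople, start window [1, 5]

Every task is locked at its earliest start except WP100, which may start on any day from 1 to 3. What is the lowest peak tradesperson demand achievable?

WP100@1: d1:12  d2:12  d3:6  d4:3  d5:0  d6:0 → peak 12
WP100@2: d1:9  d2:12  d3:6  d4:3  d5:3  d6:0 → peak 12
WP100@3: d1:9  d2:9  d3:6  d4:3  d5:3  d6:3 → peak 9
Best is WP100@3, peak 9.

9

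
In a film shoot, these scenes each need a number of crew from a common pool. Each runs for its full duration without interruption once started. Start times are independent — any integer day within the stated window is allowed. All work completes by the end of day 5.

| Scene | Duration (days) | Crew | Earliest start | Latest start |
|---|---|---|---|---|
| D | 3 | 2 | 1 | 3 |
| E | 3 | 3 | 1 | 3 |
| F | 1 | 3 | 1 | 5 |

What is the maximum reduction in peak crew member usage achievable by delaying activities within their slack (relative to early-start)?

3

Early-start peak: d1:8  d2:5  d3:5  d4:0  d5:0 ⇒ 8.
Leveled (D@1, E@1, F@4): d1:5  d2:5  d3:5  d4:3  d5:0 ⇒ 5.
Reduction 8 − 5 = 3.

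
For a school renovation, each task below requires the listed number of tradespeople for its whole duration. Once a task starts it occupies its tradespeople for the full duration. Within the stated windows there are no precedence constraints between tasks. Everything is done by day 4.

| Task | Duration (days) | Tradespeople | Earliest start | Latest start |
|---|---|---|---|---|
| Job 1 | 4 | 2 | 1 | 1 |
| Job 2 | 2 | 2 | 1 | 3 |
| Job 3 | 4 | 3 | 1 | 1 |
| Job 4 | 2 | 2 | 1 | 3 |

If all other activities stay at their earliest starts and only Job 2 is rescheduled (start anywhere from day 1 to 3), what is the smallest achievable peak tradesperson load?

7

Job 2@1: d1:9  d2:9  d3:5  d4:5 → peak 9
Job 2@2: d1:7  d2:9  d3:7  d4:5 → peak 9
Job 2@3: d1:7  d2:7  d3:7  d4:7 → peak 7
Best is Job 2@3, peak 7.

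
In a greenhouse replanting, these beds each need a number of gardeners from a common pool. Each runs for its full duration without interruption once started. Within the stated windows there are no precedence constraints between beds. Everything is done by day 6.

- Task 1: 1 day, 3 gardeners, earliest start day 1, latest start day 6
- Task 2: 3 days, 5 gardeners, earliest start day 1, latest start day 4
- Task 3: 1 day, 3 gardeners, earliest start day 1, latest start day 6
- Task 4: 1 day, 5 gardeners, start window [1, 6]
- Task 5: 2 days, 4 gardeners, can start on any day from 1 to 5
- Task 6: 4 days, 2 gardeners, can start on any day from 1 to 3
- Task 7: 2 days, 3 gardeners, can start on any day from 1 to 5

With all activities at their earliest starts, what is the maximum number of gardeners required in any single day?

Early-start schedule: Task 1@1, Task 2@1, Task 3@1, Task 4@1, Task 5@1, Task 6@1, Task 7@1.
Load per day: day 1: 25, day 2: 14, day 3: 7, day 4: 2, day 5: 0, day 6: 0.
Peak is 25.

25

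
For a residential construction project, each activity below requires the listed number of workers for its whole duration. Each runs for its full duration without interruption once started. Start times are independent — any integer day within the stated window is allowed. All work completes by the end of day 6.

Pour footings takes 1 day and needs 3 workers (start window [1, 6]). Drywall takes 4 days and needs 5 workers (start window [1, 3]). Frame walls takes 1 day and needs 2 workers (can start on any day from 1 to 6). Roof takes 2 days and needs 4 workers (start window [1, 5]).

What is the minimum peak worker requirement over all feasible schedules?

7

Early-start (Pour footings@1, Drywall@1, Frame walls@1, Roof@1) gives peak 14: d1:14  d2:9  d3:5  d4:5  d5:0  d6:0.
Shift Drywall→3, Frame walls→2.
Schedule Pour footings@1, Drywall@3, Frame walls@2, Roof@1: d1:7  d2:6  d3:5  d4:5  d5:5  d6:5 — peak 7.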